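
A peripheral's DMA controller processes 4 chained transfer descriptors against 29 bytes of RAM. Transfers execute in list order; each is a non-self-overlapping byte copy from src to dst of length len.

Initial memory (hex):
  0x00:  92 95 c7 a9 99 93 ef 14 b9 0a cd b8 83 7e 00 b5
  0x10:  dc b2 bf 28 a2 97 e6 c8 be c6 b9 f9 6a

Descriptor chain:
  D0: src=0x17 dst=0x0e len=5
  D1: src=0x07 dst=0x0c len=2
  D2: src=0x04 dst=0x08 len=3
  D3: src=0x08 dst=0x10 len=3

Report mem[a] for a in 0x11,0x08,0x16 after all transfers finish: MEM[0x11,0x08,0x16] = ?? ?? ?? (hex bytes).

MEM[0x11,0x08,0x16] = 93 99 e6

  after D0: wrote 5B at 0x0e = c8bec6b9f9
  after D1: wrote 2B at 0x0c = 14b9
  after D2: wrote 3B at 0x08 = 9993ef
  after D3: wrote 3B at 0x10 = 9993ef
query mem[0x11]=0x93, mem[0x08]=0x99, mem[0x16]=0xe6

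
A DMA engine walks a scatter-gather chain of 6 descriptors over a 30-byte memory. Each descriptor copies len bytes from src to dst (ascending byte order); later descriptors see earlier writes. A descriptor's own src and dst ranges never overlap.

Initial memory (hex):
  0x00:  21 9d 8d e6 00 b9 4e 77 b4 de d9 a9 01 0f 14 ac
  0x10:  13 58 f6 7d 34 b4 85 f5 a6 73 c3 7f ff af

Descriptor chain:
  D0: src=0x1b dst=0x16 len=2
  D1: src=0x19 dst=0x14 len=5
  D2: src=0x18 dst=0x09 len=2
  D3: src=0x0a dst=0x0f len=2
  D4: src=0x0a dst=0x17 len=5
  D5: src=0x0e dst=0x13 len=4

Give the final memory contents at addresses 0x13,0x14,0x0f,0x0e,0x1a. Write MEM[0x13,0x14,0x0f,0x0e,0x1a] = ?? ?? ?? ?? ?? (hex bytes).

MEM[0x13,0x14,0x0f,0x0e,0x1a] = 14 73 73 14 0f

D0: mem[0x16..0x17] <- [7f ff]
D1: mem[0x14..0x18] <- [73 c3 7f ff af]
D2: mem[0x09..0x0a] <- [af 73]
D3: mem[0x0f..0x10] <- [73 a9]
D4: mem[0x17..0x1b] <- [73 a9 01 0f 14]
D5: mem[0x13..0x16] <- [14 73 a9 58]
query mem[0x13]=0x14, mem[0x14]=0x73, mem[0x0f]=0x73, mem[0x0e]=0x14, mem[0x1a]=0x0f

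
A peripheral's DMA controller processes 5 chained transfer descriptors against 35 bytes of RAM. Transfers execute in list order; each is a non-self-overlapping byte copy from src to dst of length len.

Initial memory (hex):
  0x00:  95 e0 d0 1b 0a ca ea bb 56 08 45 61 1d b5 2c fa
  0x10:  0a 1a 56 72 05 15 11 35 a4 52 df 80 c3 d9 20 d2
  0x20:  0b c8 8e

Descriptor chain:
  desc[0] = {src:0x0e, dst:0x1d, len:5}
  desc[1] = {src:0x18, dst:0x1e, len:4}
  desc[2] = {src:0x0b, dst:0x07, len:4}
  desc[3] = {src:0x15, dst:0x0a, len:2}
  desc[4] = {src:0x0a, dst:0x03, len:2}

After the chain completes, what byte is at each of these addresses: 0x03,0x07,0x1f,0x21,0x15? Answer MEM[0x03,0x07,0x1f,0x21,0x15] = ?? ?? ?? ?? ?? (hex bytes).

MEM[0x03,0x07,0x1f,0x21,0x15] = 15 61 52 80 15

  after D0: wrote 5B at 0x1d = 2cfa0a1a56
  after D1: wrote 4B at 0x1e = a452df80
  after D2: wrote 4B at 0x07 = 611db52c
  after D3: wrote 2B at 0x0a = 1511
  after D4: wrote 2B at 0x03 = 1511
query mem[0x03]=0x15, mem[0x07]=0x61, mem[0x1f]=0x52, mem[0x21]=0x80, mem[0x15]=0x15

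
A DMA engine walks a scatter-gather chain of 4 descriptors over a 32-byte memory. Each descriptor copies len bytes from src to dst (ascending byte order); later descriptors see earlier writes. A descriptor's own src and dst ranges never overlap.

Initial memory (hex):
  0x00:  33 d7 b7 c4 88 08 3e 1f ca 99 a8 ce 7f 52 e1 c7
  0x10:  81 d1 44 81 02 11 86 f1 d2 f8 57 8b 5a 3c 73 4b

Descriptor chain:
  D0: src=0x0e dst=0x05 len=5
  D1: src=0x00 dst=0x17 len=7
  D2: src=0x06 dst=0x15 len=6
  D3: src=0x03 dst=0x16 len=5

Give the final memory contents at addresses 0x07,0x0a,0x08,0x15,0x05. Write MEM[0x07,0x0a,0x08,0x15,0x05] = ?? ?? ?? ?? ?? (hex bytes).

MEM[0x07,0x0a,0x08,0x15,0x05] = 81 a8 d1 c7 e1

[0] 0x0e->0x05 len=5 : e1 c7 81 d1 44
[1] 0x00->0x17 len=7 : 33 d7 b7 c4 88 e1 c7
[2] 0x06->0x15 len=6 : c7 81 d1 44 a8 ce
[3] 0x03->0x16 len=5 : c4 88 e1 c7 81
query mem[0x07]=0x81, mem[0x0a]=0xa8, mem[0x08]=0xd1, mem[0x15]=0xc7, mem[0x05]=0xe1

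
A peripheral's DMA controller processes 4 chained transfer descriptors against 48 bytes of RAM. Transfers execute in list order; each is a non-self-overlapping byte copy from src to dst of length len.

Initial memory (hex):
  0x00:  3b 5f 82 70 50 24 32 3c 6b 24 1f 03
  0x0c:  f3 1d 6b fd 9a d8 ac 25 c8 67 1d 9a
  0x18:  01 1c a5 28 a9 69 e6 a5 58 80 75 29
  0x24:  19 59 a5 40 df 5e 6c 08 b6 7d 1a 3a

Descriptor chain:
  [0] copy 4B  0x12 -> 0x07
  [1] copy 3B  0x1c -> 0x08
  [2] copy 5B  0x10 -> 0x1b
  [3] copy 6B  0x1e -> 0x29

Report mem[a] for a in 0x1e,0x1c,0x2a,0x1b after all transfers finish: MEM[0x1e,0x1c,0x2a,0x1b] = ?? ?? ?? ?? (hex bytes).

MEM[0x1e,0x1c,0x2a,0x1b] = 25 d8 c8 9a

  after D0: wrote 4B at 0x07 = ac25c867
  after D1: wrote 3B at 0x08 = a969e6
  after D2: wrote 5B at 0x1b = 9ad8ac25c8
  after D3: wrote 6B at 0x29 = 25c858807529
query mem[0x1e]=0x25, mem[0x1c]=0xd8, mem[0x2a]=0xc8, mem[0x1b]=0x9a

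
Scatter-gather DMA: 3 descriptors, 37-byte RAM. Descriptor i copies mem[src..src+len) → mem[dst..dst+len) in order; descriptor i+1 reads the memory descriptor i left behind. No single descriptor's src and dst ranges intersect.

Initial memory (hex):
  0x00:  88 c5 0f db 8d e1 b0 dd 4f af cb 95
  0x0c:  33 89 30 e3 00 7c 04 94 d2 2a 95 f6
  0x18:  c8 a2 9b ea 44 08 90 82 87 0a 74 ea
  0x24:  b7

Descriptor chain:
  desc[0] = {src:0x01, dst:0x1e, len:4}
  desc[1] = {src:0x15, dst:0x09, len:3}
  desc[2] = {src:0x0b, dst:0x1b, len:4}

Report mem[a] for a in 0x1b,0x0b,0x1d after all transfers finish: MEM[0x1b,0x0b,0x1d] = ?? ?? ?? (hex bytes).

  after D0: wrote 4B at 0x1e = c50fdb8d
  after D1: wrote 3B at 0x09 = 2a95f6
  after D2: wrote 4B at 0x1b = f6338930
query mem[0x1b]=0xf6, mem[0x0b]=0xf6, mem[0x1d]=0x89

MEM[0x1b,0x0b,0x1d] = f6 f6 89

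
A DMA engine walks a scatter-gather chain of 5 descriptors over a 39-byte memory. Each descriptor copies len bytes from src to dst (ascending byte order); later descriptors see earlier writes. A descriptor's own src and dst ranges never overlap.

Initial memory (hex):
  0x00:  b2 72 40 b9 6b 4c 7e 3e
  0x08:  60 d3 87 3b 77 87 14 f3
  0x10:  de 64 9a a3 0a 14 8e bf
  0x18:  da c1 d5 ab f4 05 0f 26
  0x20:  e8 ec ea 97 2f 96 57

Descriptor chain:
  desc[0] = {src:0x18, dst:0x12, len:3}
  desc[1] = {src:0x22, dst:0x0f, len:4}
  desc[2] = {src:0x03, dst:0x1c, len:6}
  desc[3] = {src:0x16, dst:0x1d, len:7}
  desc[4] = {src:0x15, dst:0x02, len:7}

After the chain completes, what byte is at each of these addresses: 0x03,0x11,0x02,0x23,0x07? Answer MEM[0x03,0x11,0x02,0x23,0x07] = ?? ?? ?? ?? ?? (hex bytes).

[0] 0x18->0x12 len=3 : da c1 d5
[1] 0x22->0x0f len=4 : ea 97 2f 96
[2] 0x03->0x1c len=6 : b9 6b 4c 7e 3e 60
[3] 0x16->0x1d len=7 : 8e bf da c1 d5 ab b9
[4] 0x15->0x02 len=7 : 14 8e bf da c1 d5 ab
query mem[0x03]=0x8e, mem[0x11]=0x2f, mem[0x02]=0x14, mem[0x23]=0xb9, mem[0x07]=0xd5

MEM[0x03,0x11,0x02,0x23,0x07] = 8e 2f 14 b9 d5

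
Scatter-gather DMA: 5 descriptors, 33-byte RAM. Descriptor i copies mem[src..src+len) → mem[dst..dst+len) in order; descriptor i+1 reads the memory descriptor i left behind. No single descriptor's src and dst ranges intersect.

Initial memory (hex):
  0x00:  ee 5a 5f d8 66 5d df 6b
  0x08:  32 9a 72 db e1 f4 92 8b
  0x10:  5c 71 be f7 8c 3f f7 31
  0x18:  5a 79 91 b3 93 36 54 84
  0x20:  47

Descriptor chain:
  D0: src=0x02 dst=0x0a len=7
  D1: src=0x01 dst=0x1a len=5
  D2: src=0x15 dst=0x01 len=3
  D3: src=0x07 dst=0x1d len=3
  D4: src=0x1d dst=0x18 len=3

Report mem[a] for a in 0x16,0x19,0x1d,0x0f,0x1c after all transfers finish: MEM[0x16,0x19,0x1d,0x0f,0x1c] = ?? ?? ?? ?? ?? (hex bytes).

MEM[0x16,0x19,0x1d,0x0f,0x1c] = f7 32 6b 6b d8

[0] 0x02->0x0a len=7 : 5f d8 66 5d df 6b 32
[1] 0x01->0x1a len=5 : 5a 5f d8 66 5d
[2] 0x15->0x01 len=3 : 3f f7 31
[3] 0x07->0x1d len=3 : 6b 32 9a
[4] 0x1d->0x18 len=3 : 6b 32 9a
query mem[0x16]=0xf7, mem[0x19]=0x32, mem[0x1d]=0x6b, mem[0x0f]=0x6b, mem[0x1c]=0xd8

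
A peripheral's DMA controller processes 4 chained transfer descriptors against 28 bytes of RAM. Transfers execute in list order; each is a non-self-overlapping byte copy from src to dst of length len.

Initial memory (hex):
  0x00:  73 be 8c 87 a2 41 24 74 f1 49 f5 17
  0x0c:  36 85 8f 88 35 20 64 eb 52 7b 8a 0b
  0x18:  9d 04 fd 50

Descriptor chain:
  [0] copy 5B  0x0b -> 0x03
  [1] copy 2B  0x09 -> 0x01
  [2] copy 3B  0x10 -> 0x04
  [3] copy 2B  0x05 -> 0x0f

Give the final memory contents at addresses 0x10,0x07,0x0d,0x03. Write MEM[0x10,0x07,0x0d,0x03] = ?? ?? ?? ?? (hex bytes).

MEM[0x10,0x07,0x0d,0x03] = 64 88 85 17

#0 dst[0x03+5] := {0x17,0x36,0x85,0x8f,0x88}
#1 dst[0x01+2] := {0x49,0xf5}
#2 dst[0x04+3] := {0x35,0x20,0x64}
#3 dst[0x0f+2] := {0x20,0x64}
query mem[0x10]=0x64, mem[0x07]=0x88, mem[0x0d]=0x85, mem[0x03]=0x17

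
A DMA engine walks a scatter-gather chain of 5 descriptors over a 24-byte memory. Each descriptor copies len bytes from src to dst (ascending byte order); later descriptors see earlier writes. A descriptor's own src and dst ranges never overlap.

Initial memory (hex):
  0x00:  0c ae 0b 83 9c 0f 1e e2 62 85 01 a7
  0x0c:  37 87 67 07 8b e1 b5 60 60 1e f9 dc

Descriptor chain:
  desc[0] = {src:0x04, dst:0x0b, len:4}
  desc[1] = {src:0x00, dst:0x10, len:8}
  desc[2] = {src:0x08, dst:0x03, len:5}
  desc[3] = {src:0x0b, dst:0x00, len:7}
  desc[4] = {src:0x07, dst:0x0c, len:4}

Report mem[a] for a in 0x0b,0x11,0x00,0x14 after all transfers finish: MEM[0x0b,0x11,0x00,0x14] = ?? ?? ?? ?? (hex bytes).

#0 dst[0x0b+4] := {0x9c,0x0f,0x1e,0xe2}
#1 dst[0x10+8] := {0x0c,0xae,0x0b,0x83,0x9c,0x0f,0x1e,0xe2}
#2 dst[0x03+5] := {0x62,0x85,0x01,0x9c,0x0f}
#3 dst[0x00+7] := {0x9c,0x0f,0x1e,0xe2,0x07,0x0c,0xae}
#4 dst[0x0c+4] := {0x0f,0x62,0x85,0x01}
query mem[0x0b]=0x9c, mem[0x11]=0xae, mem[0x00]=0x9c, mem[0x14]=0x9c

MEM[0x0b,0x11,0x00,0x14] = 9c ae 9c 9c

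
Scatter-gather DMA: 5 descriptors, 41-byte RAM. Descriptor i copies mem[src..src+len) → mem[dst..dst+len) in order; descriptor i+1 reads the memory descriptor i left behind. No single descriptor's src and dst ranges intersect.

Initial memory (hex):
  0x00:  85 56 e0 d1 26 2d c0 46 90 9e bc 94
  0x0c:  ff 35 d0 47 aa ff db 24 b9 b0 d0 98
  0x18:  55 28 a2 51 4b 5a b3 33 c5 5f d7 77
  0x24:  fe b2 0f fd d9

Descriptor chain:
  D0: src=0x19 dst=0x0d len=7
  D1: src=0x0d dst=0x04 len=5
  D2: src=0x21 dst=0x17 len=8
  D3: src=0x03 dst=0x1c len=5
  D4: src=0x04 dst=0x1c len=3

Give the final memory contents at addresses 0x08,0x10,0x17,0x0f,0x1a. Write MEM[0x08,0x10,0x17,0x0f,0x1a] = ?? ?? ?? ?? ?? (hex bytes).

MEM[0x08,0x10,0x17,0x0f,0x1a] = 5a 4b 5f 51 fe

D0: mem[0x0d..0x13] <- [28 a2 51 4b 5a b3 33]
D1: mem[0x04..0x08] <- [28 a2 51 4b 5a]
D2: mem[0x17..0x1e] <- [5f d7 77 fe b2 0f fd d9]
D3: mem[0x1c..0x20] <- [d1 28 a2 51 4b]
D4: mem[0x1c..0x1e] <- [28 a2 51]
query mem[0x08]=0x5a, mem[0x10]=0x4b, mem[0x17]=0x5f, mem[0x0f]=0x51, mem[0x1a]=0xfe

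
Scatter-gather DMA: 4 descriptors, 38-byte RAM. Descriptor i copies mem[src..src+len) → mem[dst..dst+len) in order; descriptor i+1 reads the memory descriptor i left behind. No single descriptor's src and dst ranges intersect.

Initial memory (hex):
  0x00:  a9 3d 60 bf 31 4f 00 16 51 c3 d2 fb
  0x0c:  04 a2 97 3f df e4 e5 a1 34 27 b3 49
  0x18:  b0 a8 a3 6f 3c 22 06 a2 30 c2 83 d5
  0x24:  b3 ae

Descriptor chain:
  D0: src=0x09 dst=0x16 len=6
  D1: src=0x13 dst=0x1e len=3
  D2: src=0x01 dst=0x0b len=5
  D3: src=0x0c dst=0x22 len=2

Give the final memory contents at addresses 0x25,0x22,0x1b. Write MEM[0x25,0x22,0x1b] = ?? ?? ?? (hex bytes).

MEM[0x25,0x22,0x1b] = ae 60 97

  after D0: wrote 6B at 0x16 = c3d2fb04a297
  after D1: wrote 3B at 0x1e = a13427
  after D2: wrote 5B at 0x0b = 3d60bf314f
  after D3: wrote 2B at 0x22 = 60bf
query mem[0x25]=0xae, mem[0x22]=0x60, mem[0x1b]=0x97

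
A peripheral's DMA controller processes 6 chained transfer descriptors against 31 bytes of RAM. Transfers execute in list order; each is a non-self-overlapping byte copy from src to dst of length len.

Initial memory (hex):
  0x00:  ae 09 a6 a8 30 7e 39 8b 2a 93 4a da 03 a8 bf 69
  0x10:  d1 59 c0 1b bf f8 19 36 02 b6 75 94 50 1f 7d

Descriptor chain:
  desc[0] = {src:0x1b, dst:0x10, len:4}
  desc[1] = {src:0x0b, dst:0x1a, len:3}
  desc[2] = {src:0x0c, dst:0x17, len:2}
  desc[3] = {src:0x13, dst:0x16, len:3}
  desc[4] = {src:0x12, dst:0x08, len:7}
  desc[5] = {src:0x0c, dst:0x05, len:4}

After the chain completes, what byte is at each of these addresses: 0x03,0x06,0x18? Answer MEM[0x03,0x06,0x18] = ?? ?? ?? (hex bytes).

[0] 0x1b->0x10 len=4 : 94 50 1f 7d
[1] 0x0b->0x1a len=3 : da 03 a8
[2] 0x0c->0x17 len=2 : 03 a8
[3] 0x13->0x16 len=3 : 7d bf f8
[4] 0x12->0x08 len=7 : 1f 7d bf f8 7d bf f8
[5] 0x0c->0x05 len=4 : 7d bf f8 69
query mem[0x03]=0xa8, mem[0x06]=0xbf, mem[0x18]=0xf8

MEM[0x03,0x06,0x18] = a8 bf f8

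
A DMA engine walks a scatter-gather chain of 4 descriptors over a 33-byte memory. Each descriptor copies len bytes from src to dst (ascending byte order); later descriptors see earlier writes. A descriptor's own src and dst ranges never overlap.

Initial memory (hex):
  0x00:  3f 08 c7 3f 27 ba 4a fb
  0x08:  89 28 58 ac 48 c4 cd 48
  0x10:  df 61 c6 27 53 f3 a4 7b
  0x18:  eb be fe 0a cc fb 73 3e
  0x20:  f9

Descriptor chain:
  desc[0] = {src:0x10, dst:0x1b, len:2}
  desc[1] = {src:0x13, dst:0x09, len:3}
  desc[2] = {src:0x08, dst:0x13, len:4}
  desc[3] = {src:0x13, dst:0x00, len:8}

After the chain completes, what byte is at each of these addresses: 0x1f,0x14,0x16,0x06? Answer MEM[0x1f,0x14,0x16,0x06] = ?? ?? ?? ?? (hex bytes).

  after D0: wrote 2B at 0x1b = df61
  after D1: wrote 3B at 0x09 = 2753f3
  after D2: wrote 4B at 0x13 = 892753f3
  after D3: wrote 8B at 0x00 = 892753f37bebbefe
query mem[0x1f]=0x3e, mem[0x14]=0x27, mem[0x16]=0xf3, mem[0x06]=0xbe

MEM[0x1f,0x14,0x16,0x06] = 3e 27 f3 be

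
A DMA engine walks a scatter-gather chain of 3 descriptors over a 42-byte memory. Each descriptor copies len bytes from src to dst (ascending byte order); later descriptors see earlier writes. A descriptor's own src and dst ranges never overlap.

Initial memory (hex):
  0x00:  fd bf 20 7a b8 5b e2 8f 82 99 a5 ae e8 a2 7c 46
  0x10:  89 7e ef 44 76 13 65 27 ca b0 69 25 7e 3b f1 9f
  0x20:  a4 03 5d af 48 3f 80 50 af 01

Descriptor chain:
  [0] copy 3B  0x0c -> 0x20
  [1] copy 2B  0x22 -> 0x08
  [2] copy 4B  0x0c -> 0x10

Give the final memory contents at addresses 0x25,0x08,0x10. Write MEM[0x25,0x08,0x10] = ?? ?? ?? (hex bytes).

MEM[0x25,0x08,0x10] = 3f 7c e8

D0: mem[0x20..0x22] <- [e8 a2 7c]
D1: mem[0x08..0x09] <- [7c af]
D2: mem[0x10..0x13] <- [e8 a2 7c 46]
query mem[0x25]=0x3f, mem[0x08]=0x7c, mem[0x10]=0xe8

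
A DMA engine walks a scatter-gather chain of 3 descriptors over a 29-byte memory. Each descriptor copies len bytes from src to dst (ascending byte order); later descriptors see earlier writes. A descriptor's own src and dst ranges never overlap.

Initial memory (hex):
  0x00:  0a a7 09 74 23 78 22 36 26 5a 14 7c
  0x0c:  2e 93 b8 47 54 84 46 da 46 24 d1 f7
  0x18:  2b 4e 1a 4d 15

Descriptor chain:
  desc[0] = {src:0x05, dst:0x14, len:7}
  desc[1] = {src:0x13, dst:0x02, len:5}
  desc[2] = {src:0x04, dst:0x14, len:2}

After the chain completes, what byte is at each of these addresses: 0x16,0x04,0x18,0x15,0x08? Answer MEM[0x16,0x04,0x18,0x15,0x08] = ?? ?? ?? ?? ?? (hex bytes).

MEM[0x16,0x04,0x18,0x15,0x08] = 36 22 5a 36 26

  after D0: wrote 7B at 0x14 = 782236265a147c
  after D1: wrote 5B at 0x02 = da78223626
  after D2: wrote 2B at 0x14 = 2236
query mem[0x16]=0x36, mem[0x04]=0x22, mem[0x18]=0x5a, mem[0x15]=0x36, mem[0x08]=0x26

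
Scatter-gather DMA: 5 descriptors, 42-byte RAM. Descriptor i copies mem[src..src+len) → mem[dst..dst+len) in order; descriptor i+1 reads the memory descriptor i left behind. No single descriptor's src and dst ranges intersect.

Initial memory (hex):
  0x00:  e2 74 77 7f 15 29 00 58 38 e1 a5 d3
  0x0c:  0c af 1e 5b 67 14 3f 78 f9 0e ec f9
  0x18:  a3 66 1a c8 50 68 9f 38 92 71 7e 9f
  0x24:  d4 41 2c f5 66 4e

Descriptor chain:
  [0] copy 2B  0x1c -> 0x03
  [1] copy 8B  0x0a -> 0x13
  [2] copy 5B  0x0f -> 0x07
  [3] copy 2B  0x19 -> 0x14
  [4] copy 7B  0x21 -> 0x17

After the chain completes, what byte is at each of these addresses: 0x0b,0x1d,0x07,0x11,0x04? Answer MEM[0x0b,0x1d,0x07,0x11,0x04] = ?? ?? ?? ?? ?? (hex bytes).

MEM[0x0b,0x1d,0x07,0x11,0x04] = a5 f5 5b 14 68

D0: mem[0x03..0x04] <- [50 68]
D1: mem[0x13..0x1a] <- [a5 d3 0c af 1e 5b 67 14]
D2: mem[0x07..0x0b] <- [5b 67 14 3f a5]
D3: mem[0x14..0x15] <- [67 14]
D4: mem[0x17..0x1d] <- [71 7e 9f d4 41 2c f5]
query mem[0x0b]=0xa5, mem[0x1d]=0xf5, mem[0x07]=0x5b, mem[0x11]=0x14, mem[0x04]=0x68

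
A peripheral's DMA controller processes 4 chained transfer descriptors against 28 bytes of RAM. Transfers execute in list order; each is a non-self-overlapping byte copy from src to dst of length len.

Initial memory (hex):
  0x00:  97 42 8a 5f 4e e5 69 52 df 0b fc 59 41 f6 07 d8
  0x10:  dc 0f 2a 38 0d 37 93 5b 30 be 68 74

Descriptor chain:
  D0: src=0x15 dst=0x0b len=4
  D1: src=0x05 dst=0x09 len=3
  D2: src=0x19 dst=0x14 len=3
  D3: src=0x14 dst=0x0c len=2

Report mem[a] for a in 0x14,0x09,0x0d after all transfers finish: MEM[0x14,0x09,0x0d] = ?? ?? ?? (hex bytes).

D0: mem[0x0b..0x0e] <- [37 93 5b 30]
D1: mem[0x09..0x0b] <- [e5 69 52]
D2: mem[0x14..0x16] <- [be 68 74]
D3: mem[0x0c..0x0d] <- [be 68]
query mem[0x14]=0xbe, mem[0x09]=0xe5, mem[0x0d]=0x68

MEM[0x14,0x09,0x0d] = be e5 68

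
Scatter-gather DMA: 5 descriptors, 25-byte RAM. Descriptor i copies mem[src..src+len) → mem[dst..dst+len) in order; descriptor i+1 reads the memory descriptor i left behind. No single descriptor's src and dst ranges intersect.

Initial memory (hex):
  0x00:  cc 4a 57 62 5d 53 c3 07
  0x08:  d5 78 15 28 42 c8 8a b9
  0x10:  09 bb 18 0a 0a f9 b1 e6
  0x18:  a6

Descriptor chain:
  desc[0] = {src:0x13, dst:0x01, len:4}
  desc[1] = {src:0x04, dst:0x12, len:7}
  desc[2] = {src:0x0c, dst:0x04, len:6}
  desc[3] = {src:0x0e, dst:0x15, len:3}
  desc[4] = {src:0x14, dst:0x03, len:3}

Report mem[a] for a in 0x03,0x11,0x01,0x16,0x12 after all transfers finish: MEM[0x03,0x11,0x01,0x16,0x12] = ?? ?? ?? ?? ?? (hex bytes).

MEM[0x03,0x11,0x01,0x16,0x12] = c3 bb 0a b9 b1

D0: mem[0x01..0x04] <- [0a 0a f9 b1]
D1: mem[0x12..0x18] <- [b1 53 c3 07 d5 78 15]
D2: mem[0x04..0x09] <- [42 c8 8a b9 09 bb]
D3: mem[0x15..0x17] <- [8a b9 09]
D4: mem[0x03..0x05] <- [c3 8a b9]
query mem[0x03]=0xc3, mem[0x11]=0xbb, mem[0x01]=0x0a, mem[0x16]=0xb9, mem[0x12]=0xb1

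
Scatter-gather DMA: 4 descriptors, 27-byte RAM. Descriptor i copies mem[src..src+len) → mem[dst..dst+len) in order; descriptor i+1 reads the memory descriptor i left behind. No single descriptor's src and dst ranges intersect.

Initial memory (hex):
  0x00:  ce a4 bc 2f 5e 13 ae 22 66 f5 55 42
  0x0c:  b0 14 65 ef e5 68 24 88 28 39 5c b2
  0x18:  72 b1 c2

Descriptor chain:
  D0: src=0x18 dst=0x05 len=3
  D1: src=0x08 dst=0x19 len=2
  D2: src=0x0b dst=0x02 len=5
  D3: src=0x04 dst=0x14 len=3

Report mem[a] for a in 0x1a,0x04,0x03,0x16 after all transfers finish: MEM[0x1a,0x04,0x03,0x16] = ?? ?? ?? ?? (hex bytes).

MEM[0x1a,0x04,0x03,0x16] = f5 14 b0 ef

  after D0: wrote 3B at 0x05 = 72b1c2
  after D1: wrote 2B at 0x19 = 66f5
  after D2: wrote 5B at 0x02 = 42b01465ef
  after D3: wrote 3B at 0x14 = 1465ef
query mem[0x1a]=0xf5, mem[0x04]=0x14, mem[0x03]=0xb0, mem[0x16]=0xef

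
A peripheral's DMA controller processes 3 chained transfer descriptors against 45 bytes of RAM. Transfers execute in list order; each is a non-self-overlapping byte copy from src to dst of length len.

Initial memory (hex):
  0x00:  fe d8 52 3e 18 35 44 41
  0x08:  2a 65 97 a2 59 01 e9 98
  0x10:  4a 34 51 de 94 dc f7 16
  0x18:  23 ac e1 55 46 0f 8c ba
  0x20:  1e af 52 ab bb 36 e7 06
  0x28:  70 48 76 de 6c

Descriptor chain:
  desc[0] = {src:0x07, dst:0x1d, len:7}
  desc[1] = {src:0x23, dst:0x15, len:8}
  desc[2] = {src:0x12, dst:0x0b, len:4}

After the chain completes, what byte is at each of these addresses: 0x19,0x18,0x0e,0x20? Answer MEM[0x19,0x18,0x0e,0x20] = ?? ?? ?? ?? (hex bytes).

MEM[0x19,0x18,0x0e,0x20] = 06 e7 01 97

D0: mem[0x1d..0x23] <- [41 2a 65 97 a2 59 01]
D1: mem[0x15..0x1c] <- [01 bb 36 e7 06 70 48 76]
D2: mem[0x0b..0x0e] <- [51 de 94 01]
query mem[0x19]=0x06, mem[0x18]=0xe7, mem[0x0e]=0x01, mem[0x20]=0x97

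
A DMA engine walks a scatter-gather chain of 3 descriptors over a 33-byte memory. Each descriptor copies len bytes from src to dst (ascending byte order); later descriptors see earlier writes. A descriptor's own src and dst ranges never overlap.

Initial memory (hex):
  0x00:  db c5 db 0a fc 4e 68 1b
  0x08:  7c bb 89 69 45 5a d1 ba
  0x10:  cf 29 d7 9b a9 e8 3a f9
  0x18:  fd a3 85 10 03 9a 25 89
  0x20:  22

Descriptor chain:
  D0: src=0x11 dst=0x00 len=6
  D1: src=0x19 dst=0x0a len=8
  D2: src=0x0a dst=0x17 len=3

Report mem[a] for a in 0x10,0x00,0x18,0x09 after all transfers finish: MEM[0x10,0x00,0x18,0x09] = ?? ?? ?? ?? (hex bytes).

#0 dst[0x00+6] := {0x29,0xd7,0x9b,0xa9,0xe8,0x3a}
#1 dst[0x0a+8] := {0xa3,0x85,0x10,0x03,0x9a,0x25,0x89,0x22}
#2 dst[0x17+3] := {0xa3,0x85,0x10}
query mem[0x10]=0x89, mem[0x00]=0x29, mem[0x18]=0x85, mem[0x09]=0xbb

MEM[0x10,0x00,0x18,0x09] = 89 29 85 bb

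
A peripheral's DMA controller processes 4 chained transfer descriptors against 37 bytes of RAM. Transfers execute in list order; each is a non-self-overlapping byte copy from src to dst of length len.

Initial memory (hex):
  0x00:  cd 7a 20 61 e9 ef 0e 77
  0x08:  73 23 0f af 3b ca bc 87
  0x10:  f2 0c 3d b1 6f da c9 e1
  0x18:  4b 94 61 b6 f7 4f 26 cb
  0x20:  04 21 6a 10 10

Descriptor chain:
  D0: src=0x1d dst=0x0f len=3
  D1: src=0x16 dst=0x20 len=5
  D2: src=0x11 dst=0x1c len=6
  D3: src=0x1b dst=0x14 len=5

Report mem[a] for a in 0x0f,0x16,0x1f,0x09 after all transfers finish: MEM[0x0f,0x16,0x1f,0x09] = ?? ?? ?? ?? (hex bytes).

MEM[0x0f,0x16,0x1f,0x09] = 4f 3d 6f 23

D0: mem[0x0f..0x11] <- [4f 26 cb]
D1: mem[0x20..0x24] <- [c9 e1 4b 94 61]
D2: mem[0x1c..0x21] <- [cb 3d b1 6f da c9]
D3: mem[0x14..0x18] <- [b6 cb 3d b1 6f]
query mem[0x0f]=0x4f, mem[0x16]=0x3d, mem[0x1f]=0x6f, mem[0x09]=0x23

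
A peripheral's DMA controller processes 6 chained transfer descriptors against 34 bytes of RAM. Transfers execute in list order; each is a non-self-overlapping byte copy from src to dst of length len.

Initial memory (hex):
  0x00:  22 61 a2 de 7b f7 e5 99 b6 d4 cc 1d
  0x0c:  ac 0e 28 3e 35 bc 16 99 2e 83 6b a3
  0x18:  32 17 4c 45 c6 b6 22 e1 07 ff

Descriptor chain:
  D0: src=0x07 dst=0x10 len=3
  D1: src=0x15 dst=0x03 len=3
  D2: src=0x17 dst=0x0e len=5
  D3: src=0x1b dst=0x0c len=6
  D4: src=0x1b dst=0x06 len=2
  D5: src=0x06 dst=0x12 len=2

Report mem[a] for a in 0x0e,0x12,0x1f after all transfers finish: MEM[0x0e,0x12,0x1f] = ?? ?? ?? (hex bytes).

MEM[0x0e,0x12,0x1f] = b6 45 e1

#0 dst[0x10+3] := {0x99,0xb6,0xd4}
#1 dst[0x03+3] := {0x83,0x6b,0xa3}
#2 dst[0x0e+5] := {0xa3,0x32,0x17,0x4c,0x45}
#3 dst[0x0c+6] := {0x45,0xc6,0xb6,0x22,0xe1,0x07}
#4 dst[0x06+2] := {0x45,0xc6}
#5 dst[0x12+2] := {0x45,0xc6}
query mem[0x0e]=0xb6, mem[0x12]=0x45, mem[0x1f]=0xe1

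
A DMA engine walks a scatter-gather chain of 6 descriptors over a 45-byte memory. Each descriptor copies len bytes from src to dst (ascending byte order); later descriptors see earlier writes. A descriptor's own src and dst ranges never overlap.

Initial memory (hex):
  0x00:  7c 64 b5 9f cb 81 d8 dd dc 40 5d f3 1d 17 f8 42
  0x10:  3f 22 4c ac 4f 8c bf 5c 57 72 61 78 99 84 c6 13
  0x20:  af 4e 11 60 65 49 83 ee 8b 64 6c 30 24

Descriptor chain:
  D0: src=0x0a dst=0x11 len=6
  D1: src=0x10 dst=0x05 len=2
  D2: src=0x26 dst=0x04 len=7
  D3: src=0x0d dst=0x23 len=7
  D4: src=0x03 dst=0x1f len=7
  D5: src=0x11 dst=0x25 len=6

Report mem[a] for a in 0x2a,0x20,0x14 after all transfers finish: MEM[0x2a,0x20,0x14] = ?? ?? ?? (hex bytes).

  after D0: wrote 6B at 0x11 = 5df31d17f842
  after D1: wrote 2B at 0x05 = 3f5d
  after D2: wrote 7B at 0x04 = 83ee8b646c3024
  after D3: wrote 7B at 0x23 = 17f8423f5df31d
  after D4: wrote 7B at 0x1f = 9f83ee8b646c30
  after D5: wrote 6B at 0x25 = 5df31d17f842
query mem[0x2a]=0x42, mem[0x20]=0x83, mem[0x14]=0x17

MEM[0x2a,0x20,0x14] = 42 83 17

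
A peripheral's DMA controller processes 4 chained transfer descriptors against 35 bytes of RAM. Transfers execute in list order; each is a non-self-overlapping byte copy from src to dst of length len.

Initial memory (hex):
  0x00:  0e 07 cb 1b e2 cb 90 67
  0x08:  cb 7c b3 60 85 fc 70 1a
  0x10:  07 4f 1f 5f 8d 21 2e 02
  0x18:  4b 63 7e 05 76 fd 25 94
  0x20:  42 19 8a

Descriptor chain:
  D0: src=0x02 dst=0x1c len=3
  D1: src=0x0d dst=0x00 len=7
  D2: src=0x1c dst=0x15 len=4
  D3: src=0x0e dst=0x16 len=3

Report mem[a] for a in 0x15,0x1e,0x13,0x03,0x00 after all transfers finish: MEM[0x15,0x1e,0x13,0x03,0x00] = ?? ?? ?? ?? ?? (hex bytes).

D0: mem[0x1c..0x1e] <- [cb 1b e2]
D1: mem[0x00..0x06] <- [fc 70 1a 07 4f 1f 5f]
D2: mem[0x15..0x18] <- [cb 1b e2 94]
D3: mem[0x16..0x18] <- [70 1a 07]
query mem[0x15]=0xcb, mem[0x1e]=0xe2, mem[0x13]=0x5f, mem[0x03]=0x07, mem[0x00]=0xfc

MEM[0x15,0x1e,0x13,0x03,0x00] = cb e2 5f 07 fc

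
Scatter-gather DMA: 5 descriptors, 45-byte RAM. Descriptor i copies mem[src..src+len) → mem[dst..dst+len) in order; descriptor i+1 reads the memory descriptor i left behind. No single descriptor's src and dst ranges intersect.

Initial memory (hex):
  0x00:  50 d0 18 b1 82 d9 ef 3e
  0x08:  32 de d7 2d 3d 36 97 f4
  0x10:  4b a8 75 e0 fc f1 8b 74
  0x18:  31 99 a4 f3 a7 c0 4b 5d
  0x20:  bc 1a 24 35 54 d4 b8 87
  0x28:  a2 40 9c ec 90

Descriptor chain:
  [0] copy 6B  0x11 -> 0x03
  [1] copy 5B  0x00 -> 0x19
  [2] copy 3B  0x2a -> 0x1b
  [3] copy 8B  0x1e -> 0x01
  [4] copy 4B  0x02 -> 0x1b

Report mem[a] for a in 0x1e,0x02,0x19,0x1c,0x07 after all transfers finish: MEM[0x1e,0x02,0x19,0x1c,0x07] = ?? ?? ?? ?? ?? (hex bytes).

[0] 0x11->0x03 len=6 : a8 75 e0 fc f1 8b
[1] 0x00->0x19 len=5 : 50 d0 18 a8 75
[2] 0x2a->0x1b len=3 : 9c ec 90
[3] 0x1e->0x01 len=8 : 4b 5d bc 1a 24 35 54 d4
[4] 0x02->0x1b len=4 : 5d bc 1a 24
query mem[0x1e]=0x24, mem[0x02]=0x5d, mem[0x19]=0x50, mem[0x1c]=0xbc, mem[0x07]=0x54

MEM[0x1e,0x02,0x19,0x1c,0x07] = 24 5d 50 bc 54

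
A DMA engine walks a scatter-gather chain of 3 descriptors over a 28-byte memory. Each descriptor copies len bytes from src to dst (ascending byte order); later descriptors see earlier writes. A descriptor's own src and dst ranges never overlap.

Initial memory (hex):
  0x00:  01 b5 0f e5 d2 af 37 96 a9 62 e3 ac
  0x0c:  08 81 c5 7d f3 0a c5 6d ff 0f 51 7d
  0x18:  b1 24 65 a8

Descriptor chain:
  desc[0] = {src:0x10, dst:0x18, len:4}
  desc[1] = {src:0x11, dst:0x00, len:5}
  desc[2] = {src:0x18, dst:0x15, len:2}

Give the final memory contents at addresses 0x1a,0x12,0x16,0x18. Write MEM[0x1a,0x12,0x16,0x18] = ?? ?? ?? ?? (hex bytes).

MEM[0x1a,0x12,0x16,0x18] = c5 c5 0a f3

#0 dst[0x18+4] := {0xf3,0x0a,0xc5,0x6d}
#1 dst[0x00+5] := {0x0a,0xc5,0x6d,0xff,0x0f}
#2 dst[0x15+2] := {0xf3,0x0a}
query mem[0x1a]=0xc5, mem[0x12]=0xc5, mem[0x16]=0x0a, mem[0x18]=0xf3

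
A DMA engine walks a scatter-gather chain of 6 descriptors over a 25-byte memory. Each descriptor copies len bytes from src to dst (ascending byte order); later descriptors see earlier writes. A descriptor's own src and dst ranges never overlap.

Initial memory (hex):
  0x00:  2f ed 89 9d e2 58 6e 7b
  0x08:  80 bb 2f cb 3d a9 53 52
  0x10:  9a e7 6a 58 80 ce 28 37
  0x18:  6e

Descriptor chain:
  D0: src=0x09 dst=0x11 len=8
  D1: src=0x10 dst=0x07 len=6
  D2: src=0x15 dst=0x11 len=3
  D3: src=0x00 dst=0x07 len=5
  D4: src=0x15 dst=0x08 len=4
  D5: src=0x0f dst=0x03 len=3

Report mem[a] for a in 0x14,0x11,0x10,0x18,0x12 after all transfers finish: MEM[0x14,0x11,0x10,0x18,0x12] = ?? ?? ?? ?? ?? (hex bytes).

  after D0: wrote 8B at 0x11 = bb2fcb3da953529a
  after D1: wrote 6B at 0x07 = 9abb2fcb3da9
  after D2: wrote 3B at 0x11 = a95352
  after D3: wrote 5B at 0x07 = 2fed899de2
  after D4: wrote 4B at 0x08 = a953529a
  after D5: wrote 3B at 0x03 = 529aa9
query mem[0x14]=0x3d, mem[0x11]=0xa9, mem[0x10]=0x9a, mem[0x18]=0x9a, mem[0x12]=0x53

MEM[0x14,0x11,0x10,0x18,0x12] = 3d a9 9a 9a 53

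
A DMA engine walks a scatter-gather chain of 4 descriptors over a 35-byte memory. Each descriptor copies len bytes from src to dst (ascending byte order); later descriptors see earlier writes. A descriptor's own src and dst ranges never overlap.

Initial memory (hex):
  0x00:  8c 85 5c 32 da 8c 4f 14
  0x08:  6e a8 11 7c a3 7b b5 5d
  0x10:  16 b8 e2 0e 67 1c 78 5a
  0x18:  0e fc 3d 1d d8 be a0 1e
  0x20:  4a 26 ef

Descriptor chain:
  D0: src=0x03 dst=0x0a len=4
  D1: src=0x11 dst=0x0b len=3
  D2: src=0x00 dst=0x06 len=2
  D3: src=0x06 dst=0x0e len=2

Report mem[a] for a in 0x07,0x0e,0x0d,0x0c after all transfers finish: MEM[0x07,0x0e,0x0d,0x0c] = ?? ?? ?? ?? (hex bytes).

D0: mem[0x0a..0x0d] <- [32 da 8c 4f]
D1: mem[0x0b..0x0d] <- [b8 e2 0e]
D2: mem[0x06..0x07] <- [8c 85]
D3: mem[0x0e..0x0f] <- [8c 85]
query mem[0x07]=0x85, mem[0x0e]=0x8c, mem[0x0d]=0x0e, mem[0x0c]=0xe2

MEM[0x07,0x0e,0x0d,0x0c] = 85 8c 0e e2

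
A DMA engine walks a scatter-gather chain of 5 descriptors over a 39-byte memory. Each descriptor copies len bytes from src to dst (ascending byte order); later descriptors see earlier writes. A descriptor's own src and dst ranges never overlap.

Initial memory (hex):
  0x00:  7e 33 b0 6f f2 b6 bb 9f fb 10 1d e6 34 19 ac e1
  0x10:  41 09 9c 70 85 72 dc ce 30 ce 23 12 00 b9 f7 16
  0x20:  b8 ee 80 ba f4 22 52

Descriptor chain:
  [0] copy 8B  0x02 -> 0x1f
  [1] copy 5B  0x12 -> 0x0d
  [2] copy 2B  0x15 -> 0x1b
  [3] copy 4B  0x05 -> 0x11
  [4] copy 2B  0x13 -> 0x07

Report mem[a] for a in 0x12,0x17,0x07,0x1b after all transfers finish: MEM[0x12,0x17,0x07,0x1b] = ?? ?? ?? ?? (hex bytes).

  after D0: wrote 8B at 0x1f = b06ff2b6bb9ffb10
  after D1: wrote 5B at 0x0d = 9c708572dc
  after D2: wrote 2B at 0x1b = 72dc
  after D3: wrote 4B at 0x11 = b6bb9ffb
  after D4: wrote 2B at 0x07 = 9ffb
query mem[0x12]=0xbb, mem[0x17]=0xce, mem[0x07]=0x9f, mem[0x1b]=0x72

MEM[0x12,0x17,0x07,0x1b] = bb ce 9f 72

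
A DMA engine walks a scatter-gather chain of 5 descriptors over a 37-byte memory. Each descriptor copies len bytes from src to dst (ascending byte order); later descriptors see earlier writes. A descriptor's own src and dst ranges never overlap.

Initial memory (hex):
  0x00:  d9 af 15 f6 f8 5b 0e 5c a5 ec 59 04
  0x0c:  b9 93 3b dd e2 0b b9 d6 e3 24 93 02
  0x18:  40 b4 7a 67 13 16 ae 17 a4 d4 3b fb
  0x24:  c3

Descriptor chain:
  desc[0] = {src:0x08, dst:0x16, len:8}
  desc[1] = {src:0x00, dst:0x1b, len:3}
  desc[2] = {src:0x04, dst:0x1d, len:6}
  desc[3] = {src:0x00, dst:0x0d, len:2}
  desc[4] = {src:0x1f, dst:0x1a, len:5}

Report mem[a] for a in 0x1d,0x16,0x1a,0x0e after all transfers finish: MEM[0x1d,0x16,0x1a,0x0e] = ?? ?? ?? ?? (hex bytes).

MEM[0x1d,0x16,0x1a,0x0e] = ec a5 0e af

D0: mem[0x16..0x1d] <- [a5 ec 59 04 b9 93 3b dd]
D1: mem[0x1b..0x1d] <- [d9 af 15]
D2: mem[0x1d..0x22] <- [f8 5b 0e 5c a5 ec]
D3: mem[0x0d..0x0e] <- [d9 af]
D4: mem[0x1a..0x1e] <- [0e 5c a5 ec fb]
query mem[0x1d]=0xec, mem[0x16]=0xa5, mem[0x1a]=0x0e, mem[0x0e]=0xaf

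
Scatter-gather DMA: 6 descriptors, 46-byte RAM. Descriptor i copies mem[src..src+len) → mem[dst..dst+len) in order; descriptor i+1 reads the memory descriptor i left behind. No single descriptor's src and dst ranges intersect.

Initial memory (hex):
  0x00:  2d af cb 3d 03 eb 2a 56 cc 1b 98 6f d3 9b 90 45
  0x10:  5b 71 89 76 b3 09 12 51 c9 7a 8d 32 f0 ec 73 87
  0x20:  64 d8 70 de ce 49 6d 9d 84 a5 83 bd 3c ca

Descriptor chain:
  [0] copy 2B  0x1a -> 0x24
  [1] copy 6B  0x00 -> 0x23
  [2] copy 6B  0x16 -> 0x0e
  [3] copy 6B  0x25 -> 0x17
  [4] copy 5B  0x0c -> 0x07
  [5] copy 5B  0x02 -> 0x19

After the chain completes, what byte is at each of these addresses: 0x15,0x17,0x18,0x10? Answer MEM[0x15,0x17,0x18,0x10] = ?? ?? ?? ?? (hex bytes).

MEM[0x15,0x17,0x18,0x10] = 09 cb 3d c9

  after D0: wrote 2B at 0x24 = 8d32
  after D1: wrote 6B at 0x23 = 2dafcb3d03eb
  after D2: wrote 6B at 0x0e = 1251c97a8d32
  after D3: wrote 6B at 0x17 = cb3d03eba583
  after D4: wrote 5B at 0x07 = d39b1251c9
  after D5: wrote 5B at 0x19 = cb3d03eb2a
query mem[0x15]=0x09, mem[0x17]=0xcb, mem[0x18]=0x3d, mem[0x10]=0xc9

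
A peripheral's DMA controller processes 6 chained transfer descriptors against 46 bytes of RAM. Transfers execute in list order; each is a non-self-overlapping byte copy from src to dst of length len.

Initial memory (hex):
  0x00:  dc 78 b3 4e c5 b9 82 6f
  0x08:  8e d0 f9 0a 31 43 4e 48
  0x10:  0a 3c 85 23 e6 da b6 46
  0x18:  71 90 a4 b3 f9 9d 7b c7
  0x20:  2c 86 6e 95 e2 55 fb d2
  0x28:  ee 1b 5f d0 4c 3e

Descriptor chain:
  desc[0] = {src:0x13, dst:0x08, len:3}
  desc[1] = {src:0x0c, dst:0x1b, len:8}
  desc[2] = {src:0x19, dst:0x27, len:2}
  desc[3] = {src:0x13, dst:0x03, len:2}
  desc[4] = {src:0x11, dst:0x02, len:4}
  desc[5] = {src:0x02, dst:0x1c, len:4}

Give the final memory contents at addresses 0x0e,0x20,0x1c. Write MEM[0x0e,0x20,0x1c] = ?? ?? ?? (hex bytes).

[0] 0x13->0x08 len=3 : 23 e6 da
[1] 0x0c->0x1b len=8 : 31 43 4e 48 0a 3c 85 23
[2] 0x19->0x27 len=2 : 90 a4
[3] 0x13->0x03 len=2 : 23 e6
[4] 0x11->0x02 len=4 : 3c 85 23 e6
[5] 0x02->0x1c len=4 : 3c 85 23 e6
query mem[0x0e]=0x4e, mem[0x20]=0x3c, mem[0x1c]=0x3c

MEM[0x0e,0x20,0x1c] = 4e 3c 3c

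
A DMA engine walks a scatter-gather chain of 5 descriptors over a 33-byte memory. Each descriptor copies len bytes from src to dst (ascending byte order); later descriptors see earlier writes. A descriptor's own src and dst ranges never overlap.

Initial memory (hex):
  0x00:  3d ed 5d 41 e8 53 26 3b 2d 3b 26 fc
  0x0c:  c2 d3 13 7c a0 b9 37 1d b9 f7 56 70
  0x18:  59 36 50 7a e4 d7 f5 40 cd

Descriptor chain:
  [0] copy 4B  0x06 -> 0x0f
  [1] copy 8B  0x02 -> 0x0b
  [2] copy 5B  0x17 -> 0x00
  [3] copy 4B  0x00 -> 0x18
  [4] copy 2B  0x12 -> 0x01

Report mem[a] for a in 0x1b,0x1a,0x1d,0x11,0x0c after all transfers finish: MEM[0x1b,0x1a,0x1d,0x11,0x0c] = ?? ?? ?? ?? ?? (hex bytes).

  after D0: wrote 4B at 0x0f = 263b2d3b
  after D1: wrote 8B at 0x0b = 5d41e853263b2d3b
  after D2: wrote 5B at 0x00 = 705936507a
  after D3: wrote 4B at 0x18 = 70593650
  after D4: wrote 2B at 0x01 = 3b1d
query mem[0x1b]=0x50, mem[0x1a]=0x36, mem[0x1d]=0xd7, mem[0x11]=0x2d, mem[0x0c]=0x41

MEM[0x1b,0x1a,0x1d,0x11,0x0c] = 50 36 d7 2d 41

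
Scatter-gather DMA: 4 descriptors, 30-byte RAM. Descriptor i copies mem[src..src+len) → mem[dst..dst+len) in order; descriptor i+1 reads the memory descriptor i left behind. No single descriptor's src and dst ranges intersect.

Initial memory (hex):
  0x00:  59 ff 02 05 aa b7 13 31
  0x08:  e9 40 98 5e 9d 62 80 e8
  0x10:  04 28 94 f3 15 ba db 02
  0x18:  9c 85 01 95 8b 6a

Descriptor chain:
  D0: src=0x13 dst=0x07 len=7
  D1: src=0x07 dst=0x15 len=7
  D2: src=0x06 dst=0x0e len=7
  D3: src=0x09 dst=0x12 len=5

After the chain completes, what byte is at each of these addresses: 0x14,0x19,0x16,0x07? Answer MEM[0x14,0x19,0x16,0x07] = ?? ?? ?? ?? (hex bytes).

MEM[0x14,0x19,0x16,0x07] = 02 02 85 f3

[0] 0x13->0x07 len=7 : f3 15 ba db 02 9c 85
[1] 0x07->0x15 len=7 : f3 15 ba db 02 9c 85
[2] 0x06->0x0e len=7 : 13 f3 15 ba db 02 9c
[3] 0x09->0x12 len=5 : ba db 02 9c 85
query mem[0x14]=0x02, mem[0x19]=0x02, mem[0x16]=0x85, mem[0x07]=0xf3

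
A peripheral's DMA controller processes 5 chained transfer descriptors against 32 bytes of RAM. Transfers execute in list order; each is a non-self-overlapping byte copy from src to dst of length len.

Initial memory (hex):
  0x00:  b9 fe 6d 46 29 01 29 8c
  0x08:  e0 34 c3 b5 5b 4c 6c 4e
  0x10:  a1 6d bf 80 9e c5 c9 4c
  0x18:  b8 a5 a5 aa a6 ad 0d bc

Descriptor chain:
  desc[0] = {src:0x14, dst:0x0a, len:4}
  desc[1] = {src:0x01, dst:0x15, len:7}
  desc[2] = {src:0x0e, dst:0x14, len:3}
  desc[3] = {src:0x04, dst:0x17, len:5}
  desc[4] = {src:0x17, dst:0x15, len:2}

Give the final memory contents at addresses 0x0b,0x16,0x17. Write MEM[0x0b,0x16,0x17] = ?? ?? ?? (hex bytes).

#0 dst[0x0a+4] := {0x9e,0xc5,0xc9,0x4c}
#1 dst[0x15+7] := {0xfe,0x6d,0x46,0x29,0x01,0x29,0x8c}
#2 dst[0x14+3] := {0x6c,0x4e,0xa1}
#3 dst[0x17+5] := {0x29,0x01,0x29,0x8c,0xe0}
#4 dst[0x15+2] := {0x29,0x01}
query mem[0x0b]=0xc5, mem[0x16]=0x01, mem[0x17]=0x29

MEM[0x0b,0x16,0x17] = c5 01 29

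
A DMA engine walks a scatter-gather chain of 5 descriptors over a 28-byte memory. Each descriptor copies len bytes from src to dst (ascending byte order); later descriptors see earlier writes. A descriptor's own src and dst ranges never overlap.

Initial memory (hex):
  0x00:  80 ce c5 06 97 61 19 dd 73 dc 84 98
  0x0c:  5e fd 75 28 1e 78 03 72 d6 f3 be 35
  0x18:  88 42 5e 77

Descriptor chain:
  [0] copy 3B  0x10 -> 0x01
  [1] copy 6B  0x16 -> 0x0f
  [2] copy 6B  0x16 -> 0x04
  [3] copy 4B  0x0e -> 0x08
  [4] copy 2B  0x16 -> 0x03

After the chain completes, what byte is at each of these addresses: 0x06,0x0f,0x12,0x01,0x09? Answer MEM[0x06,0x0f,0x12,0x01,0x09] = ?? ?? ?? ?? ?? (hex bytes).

  after D0: wrote 3B at 0x01 = 1e7803
  after D1: wrote 6B at 0x0f = be3588425e77
  after D2: wrote 6B at 0x04 = be3588425e77
  after D3: wrote 4B at 0x08 = 75be3588
  after D4: wrote 2B at 0x03 = be35
query mem[0x06]=0x88, mem[0x0f]=0xbe, mem[0x12]=0x42, mem[0x01]=0x1e, mem[0x09]=0xbe

MEM[0x06,0x0f,0x12,0x01,0x09] = 88 be 42 1e be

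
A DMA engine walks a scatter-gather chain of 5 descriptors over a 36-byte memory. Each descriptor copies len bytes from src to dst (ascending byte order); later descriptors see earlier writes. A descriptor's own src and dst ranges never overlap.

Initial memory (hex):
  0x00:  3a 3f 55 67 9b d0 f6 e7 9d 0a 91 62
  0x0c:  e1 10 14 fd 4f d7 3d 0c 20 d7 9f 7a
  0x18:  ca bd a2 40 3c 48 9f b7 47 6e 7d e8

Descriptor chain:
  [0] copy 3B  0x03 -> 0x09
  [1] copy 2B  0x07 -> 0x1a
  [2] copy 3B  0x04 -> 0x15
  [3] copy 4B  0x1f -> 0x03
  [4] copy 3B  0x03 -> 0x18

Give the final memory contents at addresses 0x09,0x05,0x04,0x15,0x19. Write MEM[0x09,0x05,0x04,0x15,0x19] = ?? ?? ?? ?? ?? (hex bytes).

  after D0: wrote 3B at 0x09 = 679bd0
  after D1: wrote 2B at 0x1a = e79d
  after D2: wrote 3B at 0x15 = 9bd0f6
  after D3: wrote 4B at 0x03 = b7476e7d
  after D4: wrote 3B at 0x18 = b7476e
query mem[0x09]=0x67, mem[0x05]=0x6e, mem[0x04]=0x47, mem[0x15]=0x9b, mem[0x19]=0x47

MEM[0x09,0x05,0x04,0x15,0x19] = 67 6e 47 9b 47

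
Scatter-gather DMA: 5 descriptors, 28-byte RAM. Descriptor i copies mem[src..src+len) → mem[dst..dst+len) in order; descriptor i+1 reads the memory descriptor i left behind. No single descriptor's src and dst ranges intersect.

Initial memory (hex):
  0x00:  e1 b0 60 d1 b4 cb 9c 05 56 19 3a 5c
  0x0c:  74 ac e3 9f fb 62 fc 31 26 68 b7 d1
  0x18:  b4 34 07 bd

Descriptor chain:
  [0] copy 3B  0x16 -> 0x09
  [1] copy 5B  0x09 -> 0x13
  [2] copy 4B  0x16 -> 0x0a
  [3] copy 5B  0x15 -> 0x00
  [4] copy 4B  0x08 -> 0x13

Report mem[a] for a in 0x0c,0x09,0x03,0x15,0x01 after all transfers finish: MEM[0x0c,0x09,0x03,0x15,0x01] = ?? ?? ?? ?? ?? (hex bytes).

MEM[0x0c,0x09,0x03,0x15,0x01] = b4 b7 b4 74 74

[0] 0x16->0x09 len=3 : b7 d1 b4
[1] 0x09->0x13 len=5 : b7 d1 b4 74 ac
[2] 0x16->0x0a len=4 : 74 ac b4 34
[3] 0x15->0x00 len=5 : b4 74 ac b4 34
[4] 0x08->0x13 len=4 : 56 b7 74 ac
query mem[0x0c]=0xb4, mem[0x09]=0xb7, mem[0x03]=0xb4, mem[0x15]=0x74, mem[0x01]=0x74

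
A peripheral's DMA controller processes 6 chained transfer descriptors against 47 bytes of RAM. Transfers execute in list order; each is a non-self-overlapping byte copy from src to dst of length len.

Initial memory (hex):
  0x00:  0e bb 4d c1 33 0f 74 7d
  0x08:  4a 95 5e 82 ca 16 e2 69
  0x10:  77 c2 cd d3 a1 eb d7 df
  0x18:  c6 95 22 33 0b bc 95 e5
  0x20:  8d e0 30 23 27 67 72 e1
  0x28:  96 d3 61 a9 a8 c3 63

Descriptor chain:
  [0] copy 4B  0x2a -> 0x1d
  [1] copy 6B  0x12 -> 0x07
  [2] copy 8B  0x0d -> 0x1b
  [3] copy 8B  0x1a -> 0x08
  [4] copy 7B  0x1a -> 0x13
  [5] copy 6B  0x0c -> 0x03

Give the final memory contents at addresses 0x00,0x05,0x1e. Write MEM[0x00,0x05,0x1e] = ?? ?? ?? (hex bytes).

  after D0: wrote 4B at 0x1d = 61a9a8c3
  after D1: wrote 6B at 0x07 = cdd3a1ebd7df
  after D2: wrote 8B at 0x1b = 16e26977c2cdd3a1
  after D3: wrote 8B at 0x08 = 2216e26977c2cdd3
  after D4: wrote 7B at 0x13 = 2216e26977c2cd
  after D5: wrote 6B at 0x03 = 77c2cdd377c2
query mem[0x00]=0x0e, mem[0x05]=0xcd, mem[0x1e]=0x77

MEM[0x00,0x05,0x1e] = 0e cd 77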